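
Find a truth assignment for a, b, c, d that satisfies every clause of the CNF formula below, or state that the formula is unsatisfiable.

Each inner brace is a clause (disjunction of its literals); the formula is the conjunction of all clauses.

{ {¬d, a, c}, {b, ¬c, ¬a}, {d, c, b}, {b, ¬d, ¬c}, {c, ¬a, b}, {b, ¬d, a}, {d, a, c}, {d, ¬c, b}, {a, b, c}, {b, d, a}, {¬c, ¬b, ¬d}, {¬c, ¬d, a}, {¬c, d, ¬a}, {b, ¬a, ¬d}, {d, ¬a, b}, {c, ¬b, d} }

Case d = False:
Case c = True:
The clause (b) is unit, so b = True.
The clause (¬a) is unit, so a = False.
This assignment satisfies each clause.

a: False; b: True; c: True; d: False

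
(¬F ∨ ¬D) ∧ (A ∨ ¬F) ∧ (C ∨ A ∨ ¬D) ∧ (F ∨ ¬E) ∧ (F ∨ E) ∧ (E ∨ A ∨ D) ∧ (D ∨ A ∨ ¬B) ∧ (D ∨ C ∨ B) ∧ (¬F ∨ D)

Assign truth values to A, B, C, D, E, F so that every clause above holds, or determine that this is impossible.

UNSATISFIABLE

Suppose F = False.
(¬E) alone gives E = False.
But (E) is also a unit clause — contradiction.
That branch fails; take F = True instead.
(¬D) alone gives D = False.
But (D) is also a unit clause — contradiction.
Both values of F lead to a conflict.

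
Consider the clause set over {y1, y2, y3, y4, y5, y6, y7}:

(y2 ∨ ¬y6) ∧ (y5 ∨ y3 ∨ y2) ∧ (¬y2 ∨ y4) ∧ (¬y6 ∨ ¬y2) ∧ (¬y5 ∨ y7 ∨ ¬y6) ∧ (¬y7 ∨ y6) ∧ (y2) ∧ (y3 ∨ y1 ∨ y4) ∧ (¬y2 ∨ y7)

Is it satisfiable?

(y2) alone gives y2 = True.
(y4) alone gives y4 = True.
(¬y6) alone gives y6 = False.
(¬y7) alone gives y7 = False.
Now (y7) is unsatisfied and unit — conflict.
No assignment satisfies every clause.

No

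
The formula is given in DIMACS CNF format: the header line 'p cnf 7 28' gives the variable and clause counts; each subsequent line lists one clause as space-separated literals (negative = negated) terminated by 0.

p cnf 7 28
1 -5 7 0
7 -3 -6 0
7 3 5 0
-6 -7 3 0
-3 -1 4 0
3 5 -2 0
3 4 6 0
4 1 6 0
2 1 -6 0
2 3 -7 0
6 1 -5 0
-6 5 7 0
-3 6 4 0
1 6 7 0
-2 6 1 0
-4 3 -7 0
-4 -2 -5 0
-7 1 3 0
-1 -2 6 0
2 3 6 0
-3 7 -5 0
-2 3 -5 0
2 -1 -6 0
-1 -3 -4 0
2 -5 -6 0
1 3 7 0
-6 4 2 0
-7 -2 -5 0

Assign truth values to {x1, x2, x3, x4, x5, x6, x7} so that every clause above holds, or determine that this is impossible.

Case x1 = False:
Case x5 = False:
Case x7 = True:
From the singleton clause (x3), x3 = True.
Case x4 = True:
Case x2 = False:
From the singleton clause (¬x6), x6 = False.
This assignment satisfies each clause.

x1=False,  x2=False,  x3=True,  x4=True,  x5=False,  x6=False,  x7=True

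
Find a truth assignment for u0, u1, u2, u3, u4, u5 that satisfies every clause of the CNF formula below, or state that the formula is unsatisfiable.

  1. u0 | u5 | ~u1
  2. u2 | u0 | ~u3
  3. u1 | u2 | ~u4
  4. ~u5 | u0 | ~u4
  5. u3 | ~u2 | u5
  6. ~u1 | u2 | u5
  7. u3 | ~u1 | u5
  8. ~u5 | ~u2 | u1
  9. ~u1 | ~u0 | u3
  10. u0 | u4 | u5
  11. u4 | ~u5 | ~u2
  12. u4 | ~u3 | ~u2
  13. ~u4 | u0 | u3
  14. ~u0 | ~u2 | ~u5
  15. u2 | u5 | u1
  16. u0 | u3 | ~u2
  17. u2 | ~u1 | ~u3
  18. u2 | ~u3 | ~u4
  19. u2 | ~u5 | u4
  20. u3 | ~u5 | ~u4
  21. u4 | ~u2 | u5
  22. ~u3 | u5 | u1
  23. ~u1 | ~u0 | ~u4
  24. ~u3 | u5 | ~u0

UNSATISFIABLE

Suppose u0 = 1.
Suppose u1 = 0.
Suppose u2 = 1.
Unit clause (~u5) forces u5 = 0.
Unit clause (u3) forces u3 = 1.
But (~u3) is also a unit clause — contradiction.
That branch fails; take u2 = 0 instead.
Unit clause (~u4) forces u4 = 0.
Unit clause (u5) forces u5 = 1.
But (~u5) is also a unit clause — contradiction.
Neither u2 = 1 nor u2 = 0 works.
That branch fails; take u1 = 1 instead.
Unit clause (u3) forces u3 = 1.
Unit clause (u2) forces u2 = 1.
Unit clause (u4) forces u4 = 1.
But (~u4) is also a unit clause — contradiction.
Neither u1 = 1 nor u1 = 0 works.
That branch fails; take u0 = 0 instead.
Suppose u5 = 1.
Unit clause (~u4) forces u4 = 0.
Unit clause (~u2) forces u2 = 0.
But (u2) is also a unit clause — contradiction.
That branch fails; take u5 = 0 instead.
Unit clause (~u1) forces u1 = 0.
Unit clause (u4) forces u4 = 1.
Unit clause (u2) forces u2 = 1.
Unit clause (u3) forces u3 = 1.
But (~u3) is also a unit clause — contradiction.
Neither u5 = 1 nor u5 = 0 works.
Neither u0 = 1 nor u0 = 0 works.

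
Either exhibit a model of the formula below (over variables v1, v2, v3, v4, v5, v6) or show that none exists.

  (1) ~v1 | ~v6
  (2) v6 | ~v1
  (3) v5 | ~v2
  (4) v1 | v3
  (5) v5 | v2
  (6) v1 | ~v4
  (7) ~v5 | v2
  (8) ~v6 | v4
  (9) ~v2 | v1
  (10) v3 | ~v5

Branch on v1: set v1 = 0.
From the singleton clause (v3), v3 = 1.
From the singleton clause (~v4), v4 = 0.
From the singleton clause (~v6), v6 = 0.
From the singleton clause (~v2), v2 = 0.
From the singleton clause (v5), v5 = 1.
That conflicts with the unit clause (~v5).
Undo v1 and try v1 = 1.
From the singleton clause (~v6), v6 = 0.
That conflicts with the unit clause (v6).
Both values of v1 lead to a conflict.

UNSATISFIABLE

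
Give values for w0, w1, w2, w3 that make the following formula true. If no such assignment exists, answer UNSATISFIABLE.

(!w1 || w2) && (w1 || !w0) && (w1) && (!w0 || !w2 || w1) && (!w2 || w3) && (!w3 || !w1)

UNSATISFIABLE

The clause (w1) is unit, so w1 = true.
The clause (w2) is unit, so w2 = true.
The clause (w3) is unit, so w3 = true.
That conflicts with the unit clause (!w3).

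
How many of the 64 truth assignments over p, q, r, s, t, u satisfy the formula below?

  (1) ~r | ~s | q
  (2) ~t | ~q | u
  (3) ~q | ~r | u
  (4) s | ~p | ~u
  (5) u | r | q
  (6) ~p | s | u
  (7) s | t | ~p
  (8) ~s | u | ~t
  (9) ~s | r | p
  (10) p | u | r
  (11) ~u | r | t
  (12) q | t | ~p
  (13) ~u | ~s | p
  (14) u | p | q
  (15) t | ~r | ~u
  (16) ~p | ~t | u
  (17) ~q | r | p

There are 2^6 = 64 truth assignments over (p, q, r, s, t, u).
Split on p. With p = 1, the clauses containing p are satisfied and ~p drops from the rest; 4 of the 2^5 = 32 assignments to the other variables satisfy what remains.
With p = 0, by the same count on the reduced clause set, 3 assignments work.
Total: 4 + 3 = 7.

7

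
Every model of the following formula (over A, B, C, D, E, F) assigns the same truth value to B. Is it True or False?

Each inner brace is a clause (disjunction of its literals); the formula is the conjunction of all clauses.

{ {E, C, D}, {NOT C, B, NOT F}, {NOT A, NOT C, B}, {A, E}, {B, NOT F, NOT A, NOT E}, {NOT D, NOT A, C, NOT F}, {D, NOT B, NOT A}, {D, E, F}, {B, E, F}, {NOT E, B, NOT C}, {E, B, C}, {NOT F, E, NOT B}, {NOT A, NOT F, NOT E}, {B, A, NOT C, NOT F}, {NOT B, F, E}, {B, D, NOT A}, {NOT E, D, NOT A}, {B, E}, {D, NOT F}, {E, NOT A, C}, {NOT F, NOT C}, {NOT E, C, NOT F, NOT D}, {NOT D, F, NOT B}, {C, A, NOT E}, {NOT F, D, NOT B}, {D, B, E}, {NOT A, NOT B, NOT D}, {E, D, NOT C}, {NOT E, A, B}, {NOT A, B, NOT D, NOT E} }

Suppose B = false.
From the singleton clause (E), E = true.
From the singleton clause (NOT C), C = false.
From the singleton clause (A), A = true.
From the singleton clause (NOT F), F = false.
From the singleton clause (D), D = true.
That conflicts with the unit clause (NOT D).
So every satisfying assignment has B = True.

True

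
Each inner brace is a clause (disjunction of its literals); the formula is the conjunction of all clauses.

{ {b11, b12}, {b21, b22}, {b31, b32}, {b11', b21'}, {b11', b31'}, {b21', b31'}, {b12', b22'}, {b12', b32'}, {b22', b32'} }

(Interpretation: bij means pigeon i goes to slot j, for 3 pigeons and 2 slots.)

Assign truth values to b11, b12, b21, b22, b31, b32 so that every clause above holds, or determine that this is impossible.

Case b11 = 1:
The clause (b21') is unit, so b21 = 0.
The clause (b22) is unit, so b22 = 1.
The clause (b31') is unit, so b31 = 0.
The clause (b32) is unit, so b32 = 1.
That conflicts with the unit clause (b32').
That branch fails; take b11 = 0 instead.
The clause (b12) is unit, so b12 = 1.
The clause (b22') is unit, so b22 = 0.
The clause (b21) is unit, so b21 = 1.
The clause (b31') is unit, so b31 = 0.
The clause (b32) is unit, so b32 = 1.
That conflicts with the unit clause (b32').
Either choice for b11 ends in contradiction.

UNSATISFIABLE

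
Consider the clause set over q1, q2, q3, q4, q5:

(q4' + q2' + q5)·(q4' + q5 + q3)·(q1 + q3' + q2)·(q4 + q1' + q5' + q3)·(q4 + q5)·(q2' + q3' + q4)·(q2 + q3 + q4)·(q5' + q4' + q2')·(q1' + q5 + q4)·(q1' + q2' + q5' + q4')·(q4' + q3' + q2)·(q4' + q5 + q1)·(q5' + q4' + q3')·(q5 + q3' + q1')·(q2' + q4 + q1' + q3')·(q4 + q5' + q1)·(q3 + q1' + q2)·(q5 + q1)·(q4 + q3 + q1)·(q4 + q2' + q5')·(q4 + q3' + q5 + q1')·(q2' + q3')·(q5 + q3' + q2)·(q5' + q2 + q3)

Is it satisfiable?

Satisfiable

Case q4 = 0:
Unit clause (q5) forces q5 = 1.
Unit clause (q1) forces q1 = 1.
Unit clause (q3) forces q3 = 1.
Unit clause (q2') forces q2 = 0.
This assignment satisfies each clause.
A satisfying assignment: q1: 1; q2: 0; q3: 1; q4: 0; q5: 1.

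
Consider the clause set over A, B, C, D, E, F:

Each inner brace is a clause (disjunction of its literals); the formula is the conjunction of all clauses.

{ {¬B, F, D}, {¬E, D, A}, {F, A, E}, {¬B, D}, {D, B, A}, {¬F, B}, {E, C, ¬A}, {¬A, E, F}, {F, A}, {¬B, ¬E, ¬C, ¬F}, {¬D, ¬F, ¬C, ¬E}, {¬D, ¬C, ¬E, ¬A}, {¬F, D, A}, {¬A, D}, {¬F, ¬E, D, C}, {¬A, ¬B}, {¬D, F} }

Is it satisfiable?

Yes, satisfiable

Branch on B: set B = True.
Unit clause (D) forces D = True.
Unit clause (¬A) forces A = False.
Unit clause (F) forces F = True.
Branch on E: set E = False.
No clause remains; C is free.
A satisfying assignment: A ↦ False; B ↦ True; C ↦ False; D ↦ True; E ↦ False; F ↦ True.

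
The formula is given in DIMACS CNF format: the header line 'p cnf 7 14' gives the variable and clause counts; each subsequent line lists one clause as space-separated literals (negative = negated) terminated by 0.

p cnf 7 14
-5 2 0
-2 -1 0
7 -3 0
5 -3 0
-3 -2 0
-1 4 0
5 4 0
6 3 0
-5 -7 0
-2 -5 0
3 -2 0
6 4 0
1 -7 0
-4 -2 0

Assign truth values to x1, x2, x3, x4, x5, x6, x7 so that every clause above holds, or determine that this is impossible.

x1=False, x2=False, x3=False, x4=True, x5=False, x6=True, x7=False

Branch on x5: set x5 = False.
(¬x3) alone gives x3 = False.
(x4) alone gives x4 = True.
(x6) alone gives x6 = True.
(¬x2) alone gives x2 = False.
Branch on x1: set x1 = False.
(¬x7) alone gives x7 = False.
This assignment satisfies each clause.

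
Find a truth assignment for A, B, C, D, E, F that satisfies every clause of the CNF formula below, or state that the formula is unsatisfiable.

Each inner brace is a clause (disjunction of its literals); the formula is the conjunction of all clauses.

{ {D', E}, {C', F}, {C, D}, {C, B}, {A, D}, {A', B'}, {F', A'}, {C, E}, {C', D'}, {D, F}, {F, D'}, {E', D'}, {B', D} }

Try D = 0.
From the singleton clause (C), C = 1.
From the singleton clause (F), F = 1.
From the singleton clause (A), A = 1.
That conflicts with the unit clause (A').
That branch fails; take D = 1 instead.
From the singleton clause (E), E = 1.
That conflicts with the unit clause (E').
Both values of D lead to a conflict.

UNSATISFIABLE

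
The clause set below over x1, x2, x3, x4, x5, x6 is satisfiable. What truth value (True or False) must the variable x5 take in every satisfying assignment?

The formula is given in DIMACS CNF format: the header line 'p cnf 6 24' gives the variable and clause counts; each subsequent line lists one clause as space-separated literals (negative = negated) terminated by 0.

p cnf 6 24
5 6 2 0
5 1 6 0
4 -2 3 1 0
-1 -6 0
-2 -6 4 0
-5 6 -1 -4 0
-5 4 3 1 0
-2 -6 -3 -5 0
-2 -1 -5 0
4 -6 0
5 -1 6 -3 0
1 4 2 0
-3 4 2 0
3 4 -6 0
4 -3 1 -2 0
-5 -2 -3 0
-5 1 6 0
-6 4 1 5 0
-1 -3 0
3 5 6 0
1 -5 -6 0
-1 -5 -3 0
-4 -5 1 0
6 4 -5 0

Suppose x5 = True.
Suppose x1 = False.
From the singleton clause (x6), x6 = True.
But (¬x6) is also a unit clause — contradiction.
So x1 must be the other value — set x1 = True.
From the singleton clause (¬x6), x6 = False.
From the singleton clause (¬x4), x4 = False.
But (x4) is also a unit clause — contradiction.
Either choice for x1 ends in contradiction.
So every satisfying assignment has x5 = False.

False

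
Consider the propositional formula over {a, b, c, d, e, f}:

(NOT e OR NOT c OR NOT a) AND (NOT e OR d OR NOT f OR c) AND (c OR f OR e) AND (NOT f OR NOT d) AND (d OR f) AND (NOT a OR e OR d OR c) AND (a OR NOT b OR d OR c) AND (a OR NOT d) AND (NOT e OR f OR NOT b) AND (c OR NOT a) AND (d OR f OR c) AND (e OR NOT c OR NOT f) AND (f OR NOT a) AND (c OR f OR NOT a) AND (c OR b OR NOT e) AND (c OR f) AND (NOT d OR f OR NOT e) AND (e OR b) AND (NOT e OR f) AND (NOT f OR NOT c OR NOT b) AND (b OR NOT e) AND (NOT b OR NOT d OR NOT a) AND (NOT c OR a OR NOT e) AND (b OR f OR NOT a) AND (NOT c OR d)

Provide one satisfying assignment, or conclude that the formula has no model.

UNSATISFIABLE

Case f = false:
(d) alone gives d = true.
(a) alone gives a = true.
That conflicts with the unit clause (NOT a).
So f must be the other value — set f = true.
(NOT d) alone gives d = false.
(NOT c) alone gives c = false.
(NOT e) alone gives e = false.
(NOT a) alone gives a = false.
(NOT b) alone gives b = false.
That conflicts with the unit clause (b).
Both values of f lead to a conflict.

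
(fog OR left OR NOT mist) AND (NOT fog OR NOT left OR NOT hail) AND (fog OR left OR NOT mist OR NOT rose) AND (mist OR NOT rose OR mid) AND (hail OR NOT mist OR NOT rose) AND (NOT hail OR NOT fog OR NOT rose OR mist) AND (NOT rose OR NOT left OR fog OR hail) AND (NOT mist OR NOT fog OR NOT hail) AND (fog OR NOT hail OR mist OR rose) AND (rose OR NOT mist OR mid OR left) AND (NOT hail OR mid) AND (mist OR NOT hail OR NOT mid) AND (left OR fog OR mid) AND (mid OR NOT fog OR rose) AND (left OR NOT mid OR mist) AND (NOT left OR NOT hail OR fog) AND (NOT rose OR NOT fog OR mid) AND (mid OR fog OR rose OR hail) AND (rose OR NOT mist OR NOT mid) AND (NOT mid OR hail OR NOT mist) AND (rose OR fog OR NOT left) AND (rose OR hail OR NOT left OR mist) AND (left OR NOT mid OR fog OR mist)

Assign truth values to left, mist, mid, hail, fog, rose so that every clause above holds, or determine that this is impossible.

left: true,  mist: false,  mid: true,  hail: false,  fog: true,  rose: true

Case hail = false:
Case mist = false:
Case rose = true:
(mid) alone gives mid = true.
(left) alone gives left = true.
(fog) alone gives fog = true.
All clauses are satisfied.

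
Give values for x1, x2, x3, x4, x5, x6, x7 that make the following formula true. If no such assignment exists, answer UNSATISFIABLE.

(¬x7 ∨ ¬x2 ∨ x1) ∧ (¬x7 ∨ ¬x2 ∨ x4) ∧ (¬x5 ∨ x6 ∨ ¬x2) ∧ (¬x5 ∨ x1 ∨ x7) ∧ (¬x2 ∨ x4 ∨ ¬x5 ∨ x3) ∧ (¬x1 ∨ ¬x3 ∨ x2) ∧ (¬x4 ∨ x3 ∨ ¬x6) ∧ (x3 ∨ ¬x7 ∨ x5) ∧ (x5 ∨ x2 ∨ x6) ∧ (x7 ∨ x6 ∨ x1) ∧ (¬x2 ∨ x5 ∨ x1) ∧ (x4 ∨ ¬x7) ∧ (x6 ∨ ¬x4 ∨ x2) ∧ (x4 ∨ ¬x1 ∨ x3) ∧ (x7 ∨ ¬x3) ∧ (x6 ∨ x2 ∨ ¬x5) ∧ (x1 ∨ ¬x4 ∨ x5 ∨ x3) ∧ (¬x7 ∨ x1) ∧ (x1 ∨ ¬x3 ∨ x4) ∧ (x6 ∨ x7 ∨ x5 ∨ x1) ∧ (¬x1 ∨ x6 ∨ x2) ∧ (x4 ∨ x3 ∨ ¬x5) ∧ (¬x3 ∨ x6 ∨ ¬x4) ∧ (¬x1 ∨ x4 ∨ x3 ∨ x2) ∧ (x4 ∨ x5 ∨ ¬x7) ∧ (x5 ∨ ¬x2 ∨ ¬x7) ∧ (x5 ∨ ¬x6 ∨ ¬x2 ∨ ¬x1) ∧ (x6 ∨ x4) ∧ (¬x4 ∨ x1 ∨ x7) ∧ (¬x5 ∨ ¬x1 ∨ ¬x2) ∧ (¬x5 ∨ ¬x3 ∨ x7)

Branch on x4: set x4 = False.
(¬x7) alone gives x7 = False.
(¬x3) alone gives x3 = False.
(¬x1) alone gives x1 = False.
(¬x5) alone gives x5 = False.
(x6) alone gives x6 = True.
(¬x2) alone gives x2 = False.
This assignment satisfies each clause.

x1 ↦ False; x2 ↦ False; x3 ↦ False; x4 ↦ False; x5 ↦ False; x6 ↦ True; x7 ↦ False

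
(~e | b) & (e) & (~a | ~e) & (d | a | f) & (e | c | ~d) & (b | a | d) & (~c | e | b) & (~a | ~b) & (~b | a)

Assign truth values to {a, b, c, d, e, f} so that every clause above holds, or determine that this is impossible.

UNSATISFIABLE

From the singleton clause (e), e = 1.
From the singleton clause (b), b = 1.
From the singleton clause (~a), a = 0.
Now (a) is unsatisfied and unit — conflict.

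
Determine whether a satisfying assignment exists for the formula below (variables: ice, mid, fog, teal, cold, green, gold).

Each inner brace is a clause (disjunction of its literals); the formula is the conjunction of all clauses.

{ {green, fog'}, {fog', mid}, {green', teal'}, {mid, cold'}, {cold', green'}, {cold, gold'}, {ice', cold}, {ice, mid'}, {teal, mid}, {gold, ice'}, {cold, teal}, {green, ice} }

Satisfiable

Case green = 0:
(fog') alone gives fog = 0.
(ice) alone gives ice = 1.
(cold) alone gives cold = 1.
(mid) alone gives mid = 1.
(gold) alone gives gold = 1.
All clauses hold; teal can take either value.
A satisfying assignment: ice=1; mid=1; fog=0; teal=0; cold=1; green=0; gold=1.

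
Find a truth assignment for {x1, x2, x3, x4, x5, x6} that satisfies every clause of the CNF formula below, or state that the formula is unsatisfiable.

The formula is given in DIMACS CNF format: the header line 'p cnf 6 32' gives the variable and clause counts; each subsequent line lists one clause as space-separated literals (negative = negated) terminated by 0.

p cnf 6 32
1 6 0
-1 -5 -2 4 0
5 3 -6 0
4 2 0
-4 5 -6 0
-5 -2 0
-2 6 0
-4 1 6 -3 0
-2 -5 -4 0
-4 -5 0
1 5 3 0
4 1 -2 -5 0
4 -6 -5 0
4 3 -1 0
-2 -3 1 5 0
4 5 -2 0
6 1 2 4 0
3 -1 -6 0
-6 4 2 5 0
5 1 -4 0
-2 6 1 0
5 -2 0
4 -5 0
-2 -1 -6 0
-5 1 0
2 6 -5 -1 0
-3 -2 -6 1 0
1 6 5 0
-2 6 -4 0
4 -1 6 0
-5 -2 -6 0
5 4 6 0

x1=True, x2=False, x3=True, x4=True, x5=False, x6=False

Suppose x1 = True.
Suppose x4 = True.
From the singleton clause (¬x5), x5 = False.
From the singleton clause (¬x6), x6 = False.
From the singleton clause (¬x2), x2 = False.
No clause remains; x3 is free.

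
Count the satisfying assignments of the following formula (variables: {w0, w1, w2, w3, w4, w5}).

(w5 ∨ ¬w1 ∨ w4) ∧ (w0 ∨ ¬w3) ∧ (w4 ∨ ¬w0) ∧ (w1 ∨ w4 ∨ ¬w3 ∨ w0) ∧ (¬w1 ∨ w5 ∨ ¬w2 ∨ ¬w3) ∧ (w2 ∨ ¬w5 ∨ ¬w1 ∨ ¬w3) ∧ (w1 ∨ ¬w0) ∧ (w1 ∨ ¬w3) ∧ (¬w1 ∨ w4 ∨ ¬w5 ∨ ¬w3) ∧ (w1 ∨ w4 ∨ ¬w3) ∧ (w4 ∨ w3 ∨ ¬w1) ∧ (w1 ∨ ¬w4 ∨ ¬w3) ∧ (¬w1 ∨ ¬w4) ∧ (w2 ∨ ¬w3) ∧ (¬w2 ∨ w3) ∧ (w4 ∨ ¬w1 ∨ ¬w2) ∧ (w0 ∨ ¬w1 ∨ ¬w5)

There are 2^6 = 64 truth assignments over (w0, w1, w2, w3, w4, w5).
Split on w5. With w5 = True, the clauses containing w5 are satisfied and ¬w5 drops from the rest; 2 of the 2^5 = 32 assignments to the other variables satisfy what remains.
With w5 = False, by the same count on the reduced clause set, 2 assignments work.
Total: 2 + 2 = 4.

4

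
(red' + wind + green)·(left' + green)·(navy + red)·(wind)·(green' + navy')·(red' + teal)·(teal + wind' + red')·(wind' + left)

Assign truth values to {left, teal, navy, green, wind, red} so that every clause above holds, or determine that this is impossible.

(wind) alone gives wind = 1.
(left) alone gives left = 1.
(green) alone gives green = 1.
(navy') alone gives navy = 0.
(red) alone gives red = 1.
(teal) alone gives teal = 1.
Every clause now holds.

left: 1, teal: 1, navy: 0, green: 1, wind: 1, red: 1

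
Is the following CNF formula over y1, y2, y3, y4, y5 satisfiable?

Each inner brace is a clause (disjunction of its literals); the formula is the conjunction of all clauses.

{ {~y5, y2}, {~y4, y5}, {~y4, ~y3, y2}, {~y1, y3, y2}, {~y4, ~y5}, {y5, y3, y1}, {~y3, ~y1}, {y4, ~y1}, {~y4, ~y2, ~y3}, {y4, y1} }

Branch on y5: set y5 = 0.
From the singleton clause (~y4), y4 = 0.
From the singleton clause (~y1), y1 = 0.
That conflicts with the unit clause (y1).
Backtrack on y5: now try y5 = 1.
From the singleton clause (y2), y2 = 1.
From the singleton clause (~y4), y4 = 0.
From the singleton clause (~y1), y1 = 0.
That conflicts with the unit clause (y1).
Either choice for y5 ends in contradiction.
No assignment satisfies every clause.

No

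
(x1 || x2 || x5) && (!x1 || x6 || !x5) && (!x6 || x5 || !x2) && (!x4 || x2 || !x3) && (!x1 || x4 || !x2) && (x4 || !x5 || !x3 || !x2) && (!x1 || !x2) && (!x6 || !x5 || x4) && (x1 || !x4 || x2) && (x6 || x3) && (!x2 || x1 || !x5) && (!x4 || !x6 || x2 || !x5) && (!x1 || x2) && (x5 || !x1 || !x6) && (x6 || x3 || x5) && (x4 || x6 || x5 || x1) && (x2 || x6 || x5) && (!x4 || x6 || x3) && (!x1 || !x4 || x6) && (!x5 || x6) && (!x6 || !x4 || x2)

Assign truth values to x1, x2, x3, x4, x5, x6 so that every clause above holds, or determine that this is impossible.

x1 ↦ false,  x2 ↦ true,  x3 ↦ true,  x4 ↦ true,  x5 ↦ false,  x6 ↦ false

Suppose x1 = false.
Suppose x2 = true.
The clause (!x5) is unit, so x5 = false.
The clause (!x6) is unit, so x6 = false.
The clause (x3) is unit, so x3 = true.
The clause (x4) is unit, so x4 = true.
This assignment satisfies each clause.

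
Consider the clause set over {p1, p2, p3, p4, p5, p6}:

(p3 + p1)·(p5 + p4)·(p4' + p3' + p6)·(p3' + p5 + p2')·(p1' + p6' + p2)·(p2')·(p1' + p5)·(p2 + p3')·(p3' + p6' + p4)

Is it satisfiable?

The clause (p2') is unit, so p2 = 0.
The clause (p3') is unit, so p3 = 0.
The clause (p1) is unit, so p1 = 1.
The clause (p6') is unit, so p6 = 0.
The clause (p5) is unit, so p5 = 1.
All clauses hold; p4 can take either value.
A satisfying assignment: p1=1, p2=0, p3=0, p4=1, p5=1, p6=0.

Yes, satisfiable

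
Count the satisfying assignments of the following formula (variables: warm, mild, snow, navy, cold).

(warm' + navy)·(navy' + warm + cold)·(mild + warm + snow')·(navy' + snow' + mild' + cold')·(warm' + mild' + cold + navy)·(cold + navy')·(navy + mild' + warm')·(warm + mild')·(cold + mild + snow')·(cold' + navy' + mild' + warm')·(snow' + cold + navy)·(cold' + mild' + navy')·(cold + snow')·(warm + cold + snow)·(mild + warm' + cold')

2

There are 2^5 = 32 truth assignments over (warm, mild, snow, navy, cold).
Split on warm. With warm = 1, the clauses containing warm are satisfied and warm' drops from the rest; 0 of the 2^4 = 16 assignments to the other variables satisfy what remains.
With warm = 0, by the same count on the reduced clause set, 2 assignments work.
(One model: warm=F, mild=F, snow=F, navy=F, cold=T.)
Total: 0 + 2 = 2.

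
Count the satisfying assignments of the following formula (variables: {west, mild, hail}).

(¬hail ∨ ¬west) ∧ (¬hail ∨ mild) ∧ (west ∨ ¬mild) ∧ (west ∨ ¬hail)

3

There are 2^3 = 8 truth assignments over (west, mild, hail).
Split on west. With west = True, the clauses containing west are satisfied and ¬west drops from the rest; 2 of the 2^2 = 4 assignments to the other variables satisfy what remains.
With west = False, by the same count on the reduced clause set, 1 assignment works.
(One model: west=F, mild=F, hail=F.)
Total: 2 + 1 = 3.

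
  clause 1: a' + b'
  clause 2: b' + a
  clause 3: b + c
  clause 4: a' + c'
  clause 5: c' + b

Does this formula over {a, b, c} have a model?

Unsatisfiable

Suppose a = 0.
The clause (b') is unit, so b = 0.
The clause (c) is unit, so c = 1.
Now (c') is unsatisfied and unit — conflict.
That branch fails; take a = 1 instead.
The clause (b') is unit, so b = 0.
The clause (c) is unit, so c = 1.
Now (c') is unsatisfied and unit — conflict.
Neither a = 1 nor a = 0 works.
No assignment satisfies every clause.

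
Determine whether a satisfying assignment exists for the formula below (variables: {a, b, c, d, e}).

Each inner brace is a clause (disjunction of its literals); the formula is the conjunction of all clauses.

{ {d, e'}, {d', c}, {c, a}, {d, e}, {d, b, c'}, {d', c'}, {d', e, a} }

Unsatisfiable

Branch on d: set d = 1.
(c) alone gives c = 1.
But (c') is also a unit clause — contradiction.
Backtrack on d: now try d = 0.
(e') alone gives e = 0.
But (e) is also a unit clause — contradiction.
Both values of d lead to a conflict.
No assignment satisfies every clause.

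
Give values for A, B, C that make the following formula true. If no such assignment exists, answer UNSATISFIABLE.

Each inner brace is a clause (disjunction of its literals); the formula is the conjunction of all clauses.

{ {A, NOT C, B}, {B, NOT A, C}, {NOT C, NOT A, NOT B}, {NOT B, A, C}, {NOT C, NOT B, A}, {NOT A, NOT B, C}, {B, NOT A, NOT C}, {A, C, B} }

UNSATISFIABLE

Try A = true.
Try B = true.
Unit clause (NOT C) forces C = false.
Now (C) is unsatisfied and unit — conflict.
Undo B and try B = false.
Unit clause (C) forces C = true.
Now (NOT C) is unsatisfied and unit — conflict.
Either choice for B ends in contradiction.
Undo A and try A = false.
Try C = false.
Unit clause (NOT B) forces B = false.
Now (B) is unsatisfied and unit — conflict.
Undo C and try C = true.
Unit clause (B) forces B = true.
Now (NOT B) is unsatisfied and unit — conflict.
Either choice for C ends in contradiction.
Either choice for A ends in contradiction.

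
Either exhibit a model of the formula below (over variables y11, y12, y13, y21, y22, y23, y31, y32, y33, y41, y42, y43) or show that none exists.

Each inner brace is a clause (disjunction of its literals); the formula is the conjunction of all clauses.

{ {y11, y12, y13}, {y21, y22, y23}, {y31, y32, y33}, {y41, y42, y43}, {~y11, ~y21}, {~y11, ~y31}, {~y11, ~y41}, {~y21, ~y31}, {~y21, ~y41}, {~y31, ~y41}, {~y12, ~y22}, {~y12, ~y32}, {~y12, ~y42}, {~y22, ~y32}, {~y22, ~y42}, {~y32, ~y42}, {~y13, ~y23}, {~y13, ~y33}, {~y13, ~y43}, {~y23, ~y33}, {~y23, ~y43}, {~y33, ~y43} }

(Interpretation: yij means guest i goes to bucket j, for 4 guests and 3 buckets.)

UNSATISFIABLE

Branch on y11: set y11 = 0.
Branch on y12: set y12 = 1.
(~y22) alone gives y22 = 0.
(~y32) alone gives y32 = 0.
(~y42) alone gives y42 = 0.
Branch on y21: set y21 = 1.
(~y31) alone gives y31 = 0.
(y33) alone gives y33 = 1.
(~y41) alone gives y41 = 0.
(y43) alone gives y43 = 1.
Now (~y43) is unsatisfied and unit — conflict.
So y21 must be the other value — set y21 = 0.
(y23) alone gives y23 = 1.
(~y13) alone gives y13 = 0.
(~y33) alone gives y33 = 0.
(y31) alone gives y31 = 1.
(~y41) alone gives y41 = 0.
(y43) alone gives y43 = 1.
Now (~y43) is unsatisfied and unit — conflict.
Neither y21 = 1 nor y21 = 0 works.
So y12 must be the other value — set y12 = 0.
(y13) alone gives y13 = 1.
(~y23) alone gives y23 = 0.
(~y33) alone gives y33 = 0.
(~y43) alone gives y43 = 0.
Branch on y21: set y21 = 1.
(~y31) alone gives y31 = 0.
(y32) alone gives y32 = 1.
(~y41) alone gives y41 = 0.
(y42) alone gives y42 = 1.
Now (~y42) is unsatisfied and unit — conflict.
So y21 must be the other value — set y21 = 0.
(y22) alone gives y22 = 1.
(~y32) alone gives y32 = 0.
(y31) alone gives y31 = 1.
(~y41) alone gives y41 = 0.
(y42) alone gives y42 = 1.
Now (~y42) is unsatisfied and unit — conflict.
Neither y21 = 1 nor y21 = 0 works.
Neither y12 = 1 nor y12 = 0 works.
So y11 must be the other value — set y11 = 1.
(~y21) alone gives y21 = 0.
(~y31) alone gives y31 = 0.
(~y41) alone gives y41 = 0.
Branch on y22: set y22 = 1.
(~y12) alone gives y12 = 0.
(~y32) alone gives y32 = 0.
(y33) alone gives y33 = 1.
(~y42) alone gives y42 = 0.
(y43) alone gives y43 = 1.
Now (~y43) is unsatisfied and unit — conflict.
So y22 must be the other value — set y22 = 0.
(y23) alone gives y23 = 1.
(~y13) alone gives y13 = 0.
(~y33) alone gives y33 = 0.
(y32) alone gives y32 = 1.
(~y12) alone gives y12 = 0.
(~y42) alone gives y42 = 0.
(y43) alone gives y43 = 1.
Now (~y43) is unsatisfied and unit — conflict.
Neither y22 = 1 nor y22 = 0 works.
Neither y11 = 1 nor y11 = 0 works.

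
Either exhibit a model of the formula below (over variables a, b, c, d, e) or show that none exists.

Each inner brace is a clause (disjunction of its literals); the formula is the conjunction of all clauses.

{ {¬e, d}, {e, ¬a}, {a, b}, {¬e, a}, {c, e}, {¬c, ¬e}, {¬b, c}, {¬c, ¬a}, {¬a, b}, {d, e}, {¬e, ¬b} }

Try e = False.
The clause (¬a) is unit, so a = False.
The clause (b) is unit, so b = True.
The clause (c) is unit, so c = True.
The clause (d) is unit, so d = True.
All clauses are satisfied.

a ↦ False, b ↦ True, c ↦ True, d ↦ True, e ↦ False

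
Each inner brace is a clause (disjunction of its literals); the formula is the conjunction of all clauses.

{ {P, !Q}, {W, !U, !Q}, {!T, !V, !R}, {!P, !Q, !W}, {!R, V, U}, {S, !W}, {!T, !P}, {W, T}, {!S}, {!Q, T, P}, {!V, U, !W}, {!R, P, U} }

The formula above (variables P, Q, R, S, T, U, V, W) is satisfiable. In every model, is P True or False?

Suppose P = true.
(!T) alone gives T = false.
(W) alone gives W = true.
(!Q) alone gives Q = false.
(S) alone gives S = true.
But (!S) is also a unit clause — contradiction.
So every satisfying assignment has P = False.

False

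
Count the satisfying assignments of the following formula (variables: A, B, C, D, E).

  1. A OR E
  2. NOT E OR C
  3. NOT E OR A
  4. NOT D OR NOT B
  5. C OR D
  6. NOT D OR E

There are 2^5 = 32 truth assignments over (A, B, C, D, E).
Split on E. With E = true, the clauses containing E are satisfied and NOT E drops from the rest; 3 of the 2^4 = 16 assignments to the other variables satisfy what remains.
With E = false, by the same count on the reduced clause set, 2 assignments work.
(One model: A=T, B=F, C=T, D=F, E=F.)
Total: 3 + 2 = 5.

5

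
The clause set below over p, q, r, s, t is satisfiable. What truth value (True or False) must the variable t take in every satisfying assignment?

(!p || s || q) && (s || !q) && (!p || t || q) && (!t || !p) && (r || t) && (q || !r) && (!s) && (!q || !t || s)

Suppose t = false.
The clause (r) is unit, so r = true.
The clause (q) is unit, so q = true.
The clause (s) is unit, so s = true.
That conflicts with the unit clause (!s).
So every satisfying assignment has t = True.

True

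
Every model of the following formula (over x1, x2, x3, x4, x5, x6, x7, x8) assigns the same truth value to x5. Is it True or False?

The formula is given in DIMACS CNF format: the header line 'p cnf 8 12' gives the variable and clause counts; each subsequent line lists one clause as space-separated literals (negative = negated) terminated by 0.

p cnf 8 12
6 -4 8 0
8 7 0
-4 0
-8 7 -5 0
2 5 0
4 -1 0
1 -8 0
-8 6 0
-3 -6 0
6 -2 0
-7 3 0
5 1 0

Suppose x5 = False.
From the singleton clause (¬x4), x4 = False.
From the singleton clause (x2), x2 = True.
From the singleton clause (¬x1), x1 = False.
But (x1) is also a unit clause — contradiction.
So every satisfying assignment has x5 = True.

True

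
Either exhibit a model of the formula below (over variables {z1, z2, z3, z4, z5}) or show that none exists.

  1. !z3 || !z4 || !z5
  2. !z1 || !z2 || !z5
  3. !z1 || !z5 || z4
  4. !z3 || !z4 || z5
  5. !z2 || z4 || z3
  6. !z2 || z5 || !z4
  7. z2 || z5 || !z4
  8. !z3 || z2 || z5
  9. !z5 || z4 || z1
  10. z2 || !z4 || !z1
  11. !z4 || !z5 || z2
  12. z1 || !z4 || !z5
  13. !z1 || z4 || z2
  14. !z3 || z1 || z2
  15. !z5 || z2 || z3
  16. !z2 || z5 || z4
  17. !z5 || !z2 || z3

z1 ↦ false, z2 ↦ false, z3 ↦ false, z4 ↦ false, z5 ↦ false

Suppose z3 = false.
Suppose z2 = false.
The clause (!z5) is unit, so z5 = false.
The clause (!z4) is unit, so z4 = false.
The clause (!z1) is unit, so z1 = false.
Every clause now holds.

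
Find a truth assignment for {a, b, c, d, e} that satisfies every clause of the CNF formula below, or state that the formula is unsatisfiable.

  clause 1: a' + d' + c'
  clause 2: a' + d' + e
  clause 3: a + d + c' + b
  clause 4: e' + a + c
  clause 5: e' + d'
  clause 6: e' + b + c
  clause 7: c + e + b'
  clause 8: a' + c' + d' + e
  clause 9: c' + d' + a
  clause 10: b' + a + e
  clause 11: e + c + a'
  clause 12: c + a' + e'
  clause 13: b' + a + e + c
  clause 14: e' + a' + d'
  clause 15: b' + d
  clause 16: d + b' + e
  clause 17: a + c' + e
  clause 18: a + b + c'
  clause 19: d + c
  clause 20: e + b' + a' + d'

a=1,  b=0,  c=1,  d=0,  e=0

Branch on e: set e = 0.
Branch on a: set a = 1.
From the singleton clause (d'), d = 0.
From the singleton clause (c), c = 1.
From the singleton clause (b'), b = 0.
Every clause now holds.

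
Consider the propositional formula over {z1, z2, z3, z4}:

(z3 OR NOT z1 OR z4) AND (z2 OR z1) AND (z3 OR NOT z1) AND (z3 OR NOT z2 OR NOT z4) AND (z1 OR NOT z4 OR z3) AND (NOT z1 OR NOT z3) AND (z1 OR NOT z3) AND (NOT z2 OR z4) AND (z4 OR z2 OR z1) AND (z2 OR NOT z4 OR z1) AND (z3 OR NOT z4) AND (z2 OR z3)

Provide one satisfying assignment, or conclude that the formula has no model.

Case z2 = true:
From the singleton clause (z4), z4 = true.
From the singleton clause (z3), z3 = true.
From the singleton clause (NOT z1), z1 = false.
But (z1) is also a unit clause — contradiction.
So z2 must be the other value — set z2 = false.
From the singleton clause (z1), z1 = true.
From the singleton clause (z3), z3 = true.
But (NOT z3) is also a unit clause — contradiction.
Either choice for z2 ends in contradiction.

UNSATISFIABLE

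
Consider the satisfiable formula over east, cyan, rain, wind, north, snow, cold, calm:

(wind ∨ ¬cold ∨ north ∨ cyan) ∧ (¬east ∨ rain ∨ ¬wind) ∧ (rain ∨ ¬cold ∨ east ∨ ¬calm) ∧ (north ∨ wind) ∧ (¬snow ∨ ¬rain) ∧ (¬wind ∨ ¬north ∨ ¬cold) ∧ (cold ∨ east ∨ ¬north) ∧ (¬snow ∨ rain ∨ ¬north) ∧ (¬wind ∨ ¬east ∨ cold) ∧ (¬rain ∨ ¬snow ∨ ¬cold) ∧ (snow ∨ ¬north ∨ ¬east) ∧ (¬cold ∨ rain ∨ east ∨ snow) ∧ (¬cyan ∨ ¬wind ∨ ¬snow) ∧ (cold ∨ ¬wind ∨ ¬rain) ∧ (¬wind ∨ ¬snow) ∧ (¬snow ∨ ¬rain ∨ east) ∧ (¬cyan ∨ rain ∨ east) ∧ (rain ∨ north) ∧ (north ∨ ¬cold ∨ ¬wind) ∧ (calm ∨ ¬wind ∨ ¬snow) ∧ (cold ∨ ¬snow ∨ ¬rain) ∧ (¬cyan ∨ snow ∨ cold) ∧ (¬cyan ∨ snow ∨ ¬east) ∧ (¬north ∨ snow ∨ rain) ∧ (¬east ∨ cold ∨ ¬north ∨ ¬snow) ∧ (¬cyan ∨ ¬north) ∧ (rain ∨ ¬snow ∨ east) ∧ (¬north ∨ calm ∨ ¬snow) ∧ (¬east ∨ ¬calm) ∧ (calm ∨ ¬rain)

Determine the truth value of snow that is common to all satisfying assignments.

False

Suppose snow = True.
From the singleton clause (¬rain), rain = False.
From the singleton clause (¬north), north = False.
But (north) is also a unit clause — contradiction.
So every satisfying assignment has snow = False.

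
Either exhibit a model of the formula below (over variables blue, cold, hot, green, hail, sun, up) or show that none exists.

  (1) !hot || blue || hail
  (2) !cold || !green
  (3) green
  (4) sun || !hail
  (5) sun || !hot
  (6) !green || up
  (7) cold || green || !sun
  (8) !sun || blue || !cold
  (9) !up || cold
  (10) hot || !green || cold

From the singleton clause (green), green = true.
From the singleton clause (!cold), cold = false.
From the singleton clause (up), up = true.
Now (!up) is unsatisfied and unit — conflict.

UNSATISFIABLE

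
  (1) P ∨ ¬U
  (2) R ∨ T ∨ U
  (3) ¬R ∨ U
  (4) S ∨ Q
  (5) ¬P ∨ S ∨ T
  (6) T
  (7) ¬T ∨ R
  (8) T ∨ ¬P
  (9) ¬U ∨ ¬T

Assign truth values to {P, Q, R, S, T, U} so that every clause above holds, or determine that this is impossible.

From the singleton clause (T), T = True.
From the singleton clause (R), R = True.
From the singleton clause (U), U = True.
That conflicts with the unit clause (¬U).

UNSATISFIABLE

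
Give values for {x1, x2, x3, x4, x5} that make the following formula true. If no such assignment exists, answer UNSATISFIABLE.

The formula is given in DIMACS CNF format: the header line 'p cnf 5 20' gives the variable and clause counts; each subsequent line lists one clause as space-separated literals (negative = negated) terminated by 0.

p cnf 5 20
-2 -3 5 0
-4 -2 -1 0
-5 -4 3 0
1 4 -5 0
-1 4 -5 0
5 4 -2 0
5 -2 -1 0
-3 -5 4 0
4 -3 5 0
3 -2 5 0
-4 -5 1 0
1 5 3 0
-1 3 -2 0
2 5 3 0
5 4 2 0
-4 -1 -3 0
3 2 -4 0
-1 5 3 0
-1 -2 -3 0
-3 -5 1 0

x1=False,  x2=False,  x3=True,  x4=True,  x5=False

Try x2 = False.
Try x5 = False.
Unit clause (x3) forces x3 = True.
Unit clause (x4) forces x4 = True.
Unit clause (¬x1) forces x1 = False.
This assignment satisfies each clause.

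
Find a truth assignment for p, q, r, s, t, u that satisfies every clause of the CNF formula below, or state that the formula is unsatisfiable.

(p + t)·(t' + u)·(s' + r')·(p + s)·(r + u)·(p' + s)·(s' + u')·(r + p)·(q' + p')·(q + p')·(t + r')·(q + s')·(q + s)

UNSATISFIABLE

Case p = 1:
(s) alone gives s = 1.
(r') alone gives r = 0.
(u) alone gives u = 1.
Now (u') is unsatisfied and unit — conflict.
Undo p and try p = 0.
(t) alone gives t = 1.
(u) alone gives u = 1.
(s) alone gives s = 1.
Now (s') is unsatisfied and unit — conflict.
Both values of p lead to a conflict.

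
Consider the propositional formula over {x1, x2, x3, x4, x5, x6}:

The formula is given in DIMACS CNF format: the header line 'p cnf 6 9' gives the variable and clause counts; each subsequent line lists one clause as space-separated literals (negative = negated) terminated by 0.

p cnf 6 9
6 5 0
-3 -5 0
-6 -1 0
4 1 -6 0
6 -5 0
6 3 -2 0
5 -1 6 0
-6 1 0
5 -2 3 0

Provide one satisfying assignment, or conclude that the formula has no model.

UNSATISFIABLE

Suppose x6 = True.
The clause (¬x1) is unit, so x1 = False.
Now (x1) is unsatisfied and unit — conflict.
So x6 must be the other value — set x6 = False.
The clause (x5) is unit, so x5 = True.
Now (¬x5) is unsatisfied and unit — conflict.
Neither x6 = True nor x6 = False works.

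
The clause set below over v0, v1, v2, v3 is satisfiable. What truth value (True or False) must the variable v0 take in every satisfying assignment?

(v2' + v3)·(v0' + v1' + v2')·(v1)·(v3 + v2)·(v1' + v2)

False

Suppose v0 = 1.
From the singleton clause (v1), v1 = 1.
From the singleton clause (v2'), v2 = 0.
But (v2) is also a unit clause — contradiction.
So every satisfying assignment has v0 = False.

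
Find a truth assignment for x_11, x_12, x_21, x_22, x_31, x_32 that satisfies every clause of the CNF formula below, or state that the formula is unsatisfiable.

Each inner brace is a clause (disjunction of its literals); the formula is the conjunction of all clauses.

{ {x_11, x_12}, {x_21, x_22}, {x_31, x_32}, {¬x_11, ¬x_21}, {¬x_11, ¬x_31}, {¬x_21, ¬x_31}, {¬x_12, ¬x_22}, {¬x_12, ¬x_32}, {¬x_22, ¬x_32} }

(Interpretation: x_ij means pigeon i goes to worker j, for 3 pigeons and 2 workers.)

Try x_11 = True.
The clause (¬x_21) is unit, so x_21 = False.
The clause (x_22) is unit, so x_22 = True.
The clause (¬x_31) is unit, so x_31 = False.
The clause (x_32) is unit, so x_32 = True.
But (¬x_32) is also a unit clause — contradiction.
So x_11 must be the other value — set x_11 = False.
The clause (x_12) is unit, so x_12 = True.
The clause (¬x_22) is unit, so x_22 = False.
The clause (x_21) is unit, so x_21 = True.
The clause (¬x_31) is unit, so x_31 = False.
The clause (x_32) is unit, so x_32 = True.
But (¬x_32) is also a unit clause — contradiction.
Neither x_11 = True nor x_11 = False works.

UNSATISFIABLE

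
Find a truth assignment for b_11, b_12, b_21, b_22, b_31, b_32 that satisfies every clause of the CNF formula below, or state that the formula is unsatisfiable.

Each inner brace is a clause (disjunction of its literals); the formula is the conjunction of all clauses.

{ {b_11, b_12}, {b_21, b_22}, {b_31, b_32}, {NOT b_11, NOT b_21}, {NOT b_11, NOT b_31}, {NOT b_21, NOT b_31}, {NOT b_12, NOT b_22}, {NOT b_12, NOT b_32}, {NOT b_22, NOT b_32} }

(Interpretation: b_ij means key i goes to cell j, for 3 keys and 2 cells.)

UNSATISFIABLE

Suppose b_11 = true.
The clause (NOT b_21) is unit, so b_21 = false.
The clause (b_22) is unit, so b_22 = true.
The clause (NOT b_31) is unit, so b_31 = false.
The clause (b_32) is unit, so b_32 = true.
That conflicts with the unit clause (NOT b_32).
Backtrack on b_11: now try b_11 = false.
The clause (b_12) is unit, so b_12 = true.
The clause (NOT b_22) is unit, so b_22 = false.
The clause (b_21) is unit, so b_21 = true.
The clause (NOT b_31) is unit, so b_31 = false.
The clause (b_32) is unit, so b_32 = true.
That conflicts with the unit clause (NOT b_32).
Either choice for b_11 ends in contradiction.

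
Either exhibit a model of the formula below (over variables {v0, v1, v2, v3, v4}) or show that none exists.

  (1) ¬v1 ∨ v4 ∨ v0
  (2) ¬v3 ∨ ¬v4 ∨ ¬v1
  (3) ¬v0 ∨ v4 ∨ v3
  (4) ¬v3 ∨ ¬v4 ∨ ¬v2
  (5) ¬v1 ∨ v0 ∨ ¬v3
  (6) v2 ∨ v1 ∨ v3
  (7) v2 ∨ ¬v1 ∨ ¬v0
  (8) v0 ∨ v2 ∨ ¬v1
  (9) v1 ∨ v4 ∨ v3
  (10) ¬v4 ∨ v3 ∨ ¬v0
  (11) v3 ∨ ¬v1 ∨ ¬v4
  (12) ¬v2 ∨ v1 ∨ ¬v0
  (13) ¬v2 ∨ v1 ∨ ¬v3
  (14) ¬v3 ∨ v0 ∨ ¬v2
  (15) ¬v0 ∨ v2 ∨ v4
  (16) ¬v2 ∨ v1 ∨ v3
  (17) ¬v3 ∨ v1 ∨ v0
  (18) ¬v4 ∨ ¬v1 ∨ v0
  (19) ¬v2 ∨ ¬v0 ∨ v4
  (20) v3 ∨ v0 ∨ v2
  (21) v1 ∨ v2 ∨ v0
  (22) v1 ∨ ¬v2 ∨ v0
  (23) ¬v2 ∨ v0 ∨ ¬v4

Try v1 = False.
Try v2 = False.
(v3) alone gives v3 = True.
(v0) alone gives v0 = True.
(v4) alone gives v4 = True.
Every clause now holds.

v0: True, v1: False, v2: False, v3: True, v4: True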